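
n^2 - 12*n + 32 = (n - 8)*(n - 4)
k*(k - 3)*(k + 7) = k^3 + 4*k^2 - 21*k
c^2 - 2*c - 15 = (c - 5)*(c + 3)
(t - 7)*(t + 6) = t^2 - t - 42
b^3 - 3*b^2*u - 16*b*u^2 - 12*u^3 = (b - 6*u)*(b + u)*(b + 2*u)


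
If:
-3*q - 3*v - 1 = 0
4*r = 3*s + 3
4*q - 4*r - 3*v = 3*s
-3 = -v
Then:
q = -10/3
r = -29/12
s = -38/9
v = 3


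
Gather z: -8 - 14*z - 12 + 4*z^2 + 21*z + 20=4*z^2 + 7*z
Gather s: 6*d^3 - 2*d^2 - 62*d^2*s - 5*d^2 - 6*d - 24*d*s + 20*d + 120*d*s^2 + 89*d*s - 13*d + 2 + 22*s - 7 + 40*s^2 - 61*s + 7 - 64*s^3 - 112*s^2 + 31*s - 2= 6*d^3 - 7*d^2 + d - 64*s^3 + s^2*(120*d - 72) + s*(-62*d^2 + 65*d - 8)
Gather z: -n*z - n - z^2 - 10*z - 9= -n - z^2 + z*(-n - 10) - 9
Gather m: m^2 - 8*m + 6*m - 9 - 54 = m^2 - 2*m - 63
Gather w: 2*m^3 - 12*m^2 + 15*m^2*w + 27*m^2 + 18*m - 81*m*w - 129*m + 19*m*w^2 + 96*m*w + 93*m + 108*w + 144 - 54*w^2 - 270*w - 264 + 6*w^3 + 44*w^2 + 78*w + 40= 2*m^3 + 15*m^2 - 18*m + 6*w^3 + w^2*(19*m - 10) + w*(15*m^2 + 15*m - 84) - 80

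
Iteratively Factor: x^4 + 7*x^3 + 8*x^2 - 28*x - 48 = (x - 2)*(x^3 + 9*x^2 + 26*x + 24) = (x - 2)*(x + 4)*(x^2 + 5*x + 6) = (x - 2)*(x + 2)*(x + 4)*(x + 3)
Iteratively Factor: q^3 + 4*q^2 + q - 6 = (q + 3)*(q^2 + q - 2) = (q - 1)*(q + 3)*(q + 2)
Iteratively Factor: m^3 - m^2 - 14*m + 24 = (m + 4)*(m^2 - 5*m + 6) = (m - 3)*(m + 4)*(m - 2)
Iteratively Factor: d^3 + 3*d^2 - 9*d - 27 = (d + 3)*(d^2 - 9) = (d - 3)*(d + 3)*(d + 3)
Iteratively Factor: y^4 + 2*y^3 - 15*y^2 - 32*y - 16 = (y + 4)*(y^3 - 2*y^2 - 7*y - 4) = (y + 1)*(y + 4)*(y^2 - 3*y - 4) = (y - 4)*(y + 1)*(y + 4)*(y + 1)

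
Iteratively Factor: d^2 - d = (d)*(d - 1)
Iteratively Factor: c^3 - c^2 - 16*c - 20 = (c + 2)*(c^2 - 3*c - 10) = (c - 5)*(c + 2)*(c + 2)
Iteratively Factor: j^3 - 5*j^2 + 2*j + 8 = (j - 2)*(j^2 - 3*j - 4) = (j - 4)*(j - 2)*(j + 1)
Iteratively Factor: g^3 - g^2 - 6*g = (g)*(g^2 - g - 6) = g*(g + 2)*(g - 3)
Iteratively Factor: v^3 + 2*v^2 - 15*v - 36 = (v + 3)*(v^2 - v - 12) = (v - 4)*(v + 3)*(v + 3)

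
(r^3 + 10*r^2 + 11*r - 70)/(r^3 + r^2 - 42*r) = (r^2 + 3*r - 10)/(r*(r - 6))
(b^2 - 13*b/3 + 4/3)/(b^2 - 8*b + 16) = (b - 1/3)/(b - 4)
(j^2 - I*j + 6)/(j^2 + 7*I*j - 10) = (j - 3*I)/(j + 5*I)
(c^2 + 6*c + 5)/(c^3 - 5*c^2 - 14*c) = (c^2 + 6*c + 5)/(c*(c^2 - 5*c - 14))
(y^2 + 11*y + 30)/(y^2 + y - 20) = (y + 6)/(y - 4)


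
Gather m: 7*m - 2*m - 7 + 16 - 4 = 5*m + 5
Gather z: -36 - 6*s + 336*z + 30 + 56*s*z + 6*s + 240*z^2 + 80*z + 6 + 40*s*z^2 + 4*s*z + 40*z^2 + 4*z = z^2*(40*s + 280) + z*(60*s + 420)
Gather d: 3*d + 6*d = 9*d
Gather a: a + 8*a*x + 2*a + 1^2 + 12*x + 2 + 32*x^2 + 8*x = a*(8*x + 3) + 32*x^2 + 20*x + 3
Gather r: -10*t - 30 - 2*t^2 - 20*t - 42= -2*t^2 - 30*t - 72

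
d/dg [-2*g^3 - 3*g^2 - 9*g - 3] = -6*g^2 - 6*g - 9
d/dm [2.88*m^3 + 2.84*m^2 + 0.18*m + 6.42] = 8.64*m^2 + 5.68*m + 0.18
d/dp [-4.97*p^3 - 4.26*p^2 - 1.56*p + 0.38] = -14.91*p^2 - 8.52*p - 1.56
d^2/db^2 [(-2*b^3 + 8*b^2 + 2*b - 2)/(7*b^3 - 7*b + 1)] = 8*(98*b^6 + 168*b^4 - 98*b^3 + 63*b^2 + 9*b - 19)/(343*b^9 - 1029*b^7 + 147*b^6 + 1029*b^5 - 294*b^4 - 322*b^3 + 147*b^2 - 21*b + 1)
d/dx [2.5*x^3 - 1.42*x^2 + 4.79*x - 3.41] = 7.5*x^2 - 2.84*x + 4.79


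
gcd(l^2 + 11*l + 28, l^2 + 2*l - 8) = l + 4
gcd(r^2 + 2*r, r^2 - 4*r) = r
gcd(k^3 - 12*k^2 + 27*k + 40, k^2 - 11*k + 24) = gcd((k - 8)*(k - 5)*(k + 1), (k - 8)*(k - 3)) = k - 8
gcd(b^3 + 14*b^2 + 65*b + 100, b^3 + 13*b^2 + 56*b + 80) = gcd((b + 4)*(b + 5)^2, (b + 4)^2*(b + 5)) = b^2 + 9*b + 20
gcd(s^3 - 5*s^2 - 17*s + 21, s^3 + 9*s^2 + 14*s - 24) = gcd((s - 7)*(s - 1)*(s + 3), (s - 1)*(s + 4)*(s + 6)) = s - 1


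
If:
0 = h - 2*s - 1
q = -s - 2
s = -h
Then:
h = 1/3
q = -5/3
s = -1/3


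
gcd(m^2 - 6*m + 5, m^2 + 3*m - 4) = m - 1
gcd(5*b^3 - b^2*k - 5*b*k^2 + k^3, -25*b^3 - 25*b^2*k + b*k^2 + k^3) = 5*b^2 + 4*b*k - k^2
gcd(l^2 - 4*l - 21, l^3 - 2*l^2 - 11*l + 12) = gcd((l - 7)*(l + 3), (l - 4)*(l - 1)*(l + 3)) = l + 3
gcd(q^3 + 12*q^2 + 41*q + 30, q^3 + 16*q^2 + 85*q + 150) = q^2 + 11*q + 30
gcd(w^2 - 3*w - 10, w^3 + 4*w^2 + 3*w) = 1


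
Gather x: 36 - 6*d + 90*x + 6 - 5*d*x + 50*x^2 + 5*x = -6*d + 50*x^2 + x*(95 - 5*d) + 42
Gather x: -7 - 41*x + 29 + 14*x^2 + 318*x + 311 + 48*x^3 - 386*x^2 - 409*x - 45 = 48*x^3 - 372*x^2 - 132*x + 288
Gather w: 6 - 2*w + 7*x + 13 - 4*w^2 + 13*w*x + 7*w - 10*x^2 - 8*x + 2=-4*w^2 + w*(13*x + 5) - 10*x^2 - x + 21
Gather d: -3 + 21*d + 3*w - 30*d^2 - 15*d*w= -30*d^2 + d*(21 - 15*w) + 3*w - 3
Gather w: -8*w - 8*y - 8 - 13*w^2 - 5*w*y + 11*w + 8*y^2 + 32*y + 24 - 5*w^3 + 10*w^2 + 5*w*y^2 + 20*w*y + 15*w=-5*w^3 - 3*w^2 + w*(5*y^2 + 15*y + 18) + 8*y^2 + 24*y + 16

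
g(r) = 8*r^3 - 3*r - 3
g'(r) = 24*r^2 - 3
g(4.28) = 611.38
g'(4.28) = 436.64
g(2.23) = 79.03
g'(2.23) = 116.35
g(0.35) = -3.71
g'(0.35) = -0.06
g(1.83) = 40.54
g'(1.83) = 77.37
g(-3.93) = -476.80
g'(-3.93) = 367.68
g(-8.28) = -4519.47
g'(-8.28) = 1642.40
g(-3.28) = -275.46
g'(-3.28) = 255.20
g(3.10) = 226.03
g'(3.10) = 227.64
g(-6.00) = -1713.00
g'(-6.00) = 861.00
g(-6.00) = -1713.00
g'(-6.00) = 861.00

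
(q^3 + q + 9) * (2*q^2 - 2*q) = 2*q^5 - 2*q^4 + 2*q^3 + 16*q^2 - 18*q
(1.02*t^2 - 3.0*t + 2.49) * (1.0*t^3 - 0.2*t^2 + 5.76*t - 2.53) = 1.02*t^5 - 3.204*t^4 + 8.9652*t^3 - 20.3586*t^2 + 21.9324*t - 6.2997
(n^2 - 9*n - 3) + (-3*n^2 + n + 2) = -2*n^2 - 8*n - 1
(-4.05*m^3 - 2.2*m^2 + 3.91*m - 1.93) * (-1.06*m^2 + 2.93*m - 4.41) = 4.293*m^5 - 9.5345*m^4 + 7.2699*m^3 + 23.2041*m^2 - 22.898*m + 8.5113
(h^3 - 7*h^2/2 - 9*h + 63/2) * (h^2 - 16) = h^5 - 7*h^4/2 - 25*h^3 + 175*h^2/2 + 144*h - 504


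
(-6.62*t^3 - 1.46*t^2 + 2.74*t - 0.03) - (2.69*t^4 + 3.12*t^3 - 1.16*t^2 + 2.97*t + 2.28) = -2.69*t^4 - 9.74*t^3 - 0.3*t^2 - 0.23*t - 2.31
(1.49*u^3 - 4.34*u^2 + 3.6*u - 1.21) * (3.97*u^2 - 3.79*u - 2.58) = 5.9153*u^5 - 22.8769*u^4 + 26.8964*u^3 - 7.2505*u^2 - 4.7021*u + 3.1218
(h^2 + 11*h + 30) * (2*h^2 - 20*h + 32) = 2*h^4 + 2*h^3 - 128*h^2 - 248*h + 960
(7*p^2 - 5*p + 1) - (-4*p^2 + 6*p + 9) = 11*p^2 - 11*p - 8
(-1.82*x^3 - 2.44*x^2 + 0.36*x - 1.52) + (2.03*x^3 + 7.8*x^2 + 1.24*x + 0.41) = 0.21*x^3 + 5.36*x^2 + 1.6*x - 1.11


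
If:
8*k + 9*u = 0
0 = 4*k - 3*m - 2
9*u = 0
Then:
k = 0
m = -2/3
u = 0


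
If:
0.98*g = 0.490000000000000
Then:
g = 0.50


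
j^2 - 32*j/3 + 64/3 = (j - 8)*(j - 8/3)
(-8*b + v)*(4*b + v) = -32*b^2 - 4*b*v + v^2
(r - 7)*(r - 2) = r^2 - 9*r + 14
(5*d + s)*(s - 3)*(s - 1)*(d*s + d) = 5*d^2*s^3 - 15*d^2*s^2 - 5*d^2*s + 15*d^2 + d*s^4 - 3*d*s^3 - d*s^2 + 3*d*s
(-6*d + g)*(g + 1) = -6*d*g - 6*d + g^2 + g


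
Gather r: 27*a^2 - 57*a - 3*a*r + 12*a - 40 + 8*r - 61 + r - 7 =27*a^2 - 45*a + r*(9 - 3*a) - 108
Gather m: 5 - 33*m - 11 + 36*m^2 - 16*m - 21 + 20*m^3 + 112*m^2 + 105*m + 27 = 20*m^3 + 148*m^2 + 56*m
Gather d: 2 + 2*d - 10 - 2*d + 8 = 0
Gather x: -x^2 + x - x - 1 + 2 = 1 - x^2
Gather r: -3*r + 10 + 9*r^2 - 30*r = 9*r^2 - 33*r + 10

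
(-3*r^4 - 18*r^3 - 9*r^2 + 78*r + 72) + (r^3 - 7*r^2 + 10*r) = -3*r^4 - 17*r^3 - 16*r^2 + 88*r + 72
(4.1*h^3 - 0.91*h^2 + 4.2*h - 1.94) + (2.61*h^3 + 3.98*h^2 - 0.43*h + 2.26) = 6.71*h^3 + 3.07*h^2 + 3.77*h + 0.32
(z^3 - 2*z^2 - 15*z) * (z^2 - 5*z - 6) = z^5 - 7*z^4 - 11*z^3 + 87*z^2 + 90*z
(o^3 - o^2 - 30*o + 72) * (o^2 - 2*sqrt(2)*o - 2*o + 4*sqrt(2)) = o^5 - 3*o^4 - 2*sqrt(2)*o^4 - 28*o^3 + 6*sqrt(2)*o^3 + 56*sqrt(2)*o^2 + 132*o^2 - 264*sqrt(2)*o - 144*o + 288*sqrt(2)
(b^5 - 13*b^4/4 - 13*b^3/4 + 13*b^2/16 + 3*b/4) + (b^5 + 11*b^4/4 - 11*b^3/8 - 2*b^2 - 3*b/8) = 2*b^5 - b^4/2 - 37*b^3/8 - 19*b^2/16 + 3*b/8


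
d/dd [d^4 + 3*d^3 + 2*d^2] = d*(4*d^2 + 9*d + 4)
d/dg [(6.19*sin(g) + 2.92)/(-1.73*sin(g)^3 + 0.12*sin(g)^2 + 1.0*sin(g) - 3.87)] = (21.4174*sin(g)^3 + 14.412*sin(g)^2 - 0.7008*sin(g) - 26.8753)*cos(g)/(2.9929*sin(g)^6 - 0.4152*sin(g)^5 - 3.4456*sin(g)^4 + 13.6302*sin(g)^3 + 0.0712*sin(g)^2 - 7.74*sin(g) + 14.9769)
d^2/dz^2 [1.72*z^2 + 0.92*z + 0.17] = 3.44000000000000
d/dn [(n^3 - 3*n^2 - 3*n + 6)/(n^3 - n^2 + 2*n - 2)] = (2*n^4 + 10*n^3 - 33*n^2 + 24*n - 6)/(n^6 - 2*n^5 + 5*n^4 - 8*n^3 + 8*n^2 - 8*n + 4)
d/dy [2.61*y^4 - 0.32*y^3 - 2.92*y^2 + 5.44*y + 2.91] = 10.44*y^3 - 0.96*y^2 - 5.84*y + 5.44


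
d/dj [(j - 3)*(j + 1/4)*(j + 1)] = 3*j^2 - 7*j/2 - 7/2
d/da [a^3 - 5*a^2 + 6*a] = 3*a^2 - 10*a + 6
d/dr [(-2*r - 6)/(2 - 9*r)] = -58/(9*r - 2)^2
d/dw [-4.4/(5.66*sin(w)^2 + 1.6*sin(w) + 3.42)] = (49.808*sin(w) + 7.04)*cos(w)/(5.66*sin(w)^2 + 1.6*sin(w) + 3.42)^2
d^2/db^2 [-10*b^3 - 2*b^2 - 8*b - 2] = -60*b - 4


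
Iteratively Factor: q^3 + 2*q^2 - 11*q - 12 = (q - 3)*(q^2 + 5*q + 4) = (q - 3)*(q + 1)*(q + 4)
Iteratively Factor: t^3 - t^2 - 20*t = (t + 4)*(t^2 - 5*t) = t*(t + 4)*(t - 5)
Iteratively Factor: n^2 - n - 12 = (n + 3)*(n - 4)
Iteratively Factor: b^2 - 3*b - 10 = (b - 5)*(b + 2)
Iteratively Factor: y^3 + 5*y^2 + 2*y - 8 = (y + 4)*(y^2 + y - 2) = (y + 2)*(y + 4)*(y - 1)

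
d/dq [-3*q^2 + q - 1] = 1 - 6*q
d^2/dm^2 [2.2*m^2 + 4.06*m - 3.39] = 4.40000000000000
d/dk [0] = 0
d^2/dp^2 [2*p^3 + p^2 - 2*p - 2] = 12*p + 2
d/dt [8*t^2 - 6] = 16*t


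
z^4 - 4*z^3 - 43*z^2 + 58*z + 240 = (z - 8)*(z - 3)*(z + 2)*(z + 5)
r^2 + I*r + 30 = (r - 5*I)*(r + 6*I)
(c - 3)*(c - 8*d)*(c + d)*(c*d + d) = c^4*d - 7*c^3*d^2 - 2*c^3*d - 8*c^2*d^3 + 14*c^2*d^2 - 3*c^2*d + 16*c*d^3 + 21*c*d^2 + 24*d^3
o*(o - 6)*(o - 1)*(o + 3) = o^4 - 4*o^3 - 15*o^2 + 18*o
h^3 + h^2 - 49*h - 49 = (h - 7)*(h + 1)*(h + 7)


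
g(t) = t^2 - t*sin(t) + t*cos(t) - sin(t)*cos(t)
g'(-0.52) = 0.01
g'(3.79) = 12.43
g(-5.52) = 29.80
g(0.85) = 0.15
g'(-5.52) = -3.25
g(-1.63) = 1.07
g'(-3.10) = -11.38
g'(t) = -t*sin(t) - t*cos(t) + 2*t + sin(t)^2 - sin(t) - cos(t)^2 + cos(t)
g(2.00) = 1.73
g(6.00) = 43.71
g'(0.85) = 0.54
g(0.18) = 0.00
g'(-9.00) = -31.07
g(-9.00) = 85.12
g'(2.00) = 2.34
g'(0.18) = 0.02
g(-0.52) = -0.01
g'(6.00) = 8.31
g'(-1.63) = -3.05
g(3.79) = 13.15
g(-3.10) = 12.54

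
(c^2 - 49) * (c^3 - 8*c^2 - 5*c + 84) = c^5 - 8*c^4 - 54*c^3 + 476*c^2 + 245*c - 4116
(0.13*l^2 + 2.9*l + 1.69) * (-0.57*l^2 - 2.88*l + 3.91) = -0.0741*l^4 - 2.0274*l^3 - 8.807*l^2 + 6.4718*l + 6.6079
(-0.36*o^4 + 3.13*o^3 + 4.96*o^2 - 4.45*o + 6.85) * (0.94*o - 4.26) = -0.3384*o^5 + 4.4758*o^4 - 8.6714*o^3 - 25.3126*o^2 + 25.396*o - 29.181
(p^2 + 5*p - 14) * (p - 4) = p^3 + p^2 - 34*p + 56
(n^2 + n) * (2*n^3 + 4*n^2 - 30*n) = 2*n^5 + 6*n^4 - 26*n^3 - 30*n^2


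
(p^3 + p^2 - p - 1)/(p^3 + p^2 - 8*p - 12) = (p^3 + p^2 - p - 1)/(p^3 + p^2 - 8*p - 12)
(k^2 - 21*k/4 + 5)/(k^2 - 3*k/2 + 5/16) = 4*(k - 4)/(4*k - 1)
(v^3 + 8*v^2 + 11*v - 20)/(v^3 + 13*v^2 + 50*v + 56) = (v^2 + 4*v - 5)/(v^2 + 9*v + 14)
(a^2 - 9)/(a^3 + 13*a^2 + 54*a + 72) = (a - 3)/(a^2 + 10*a + 24)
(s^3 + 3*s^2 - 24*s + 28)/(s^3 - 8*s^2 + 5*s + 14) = (s^2 + 5*s - 14)/(s^2 - 6*s - 7)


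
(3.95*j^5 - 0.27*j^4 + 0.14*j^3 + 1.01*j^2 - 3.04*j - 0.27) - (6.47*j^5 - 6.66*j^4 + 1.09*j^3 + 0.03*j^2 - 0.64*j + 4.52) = -2.52*j^5 + 6.39*j^4 - 0.95*j^3 + 0.98*j^2 - 2.4*j - 4.79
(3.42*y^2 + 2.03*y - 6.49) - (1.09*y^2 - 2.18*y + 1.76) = 2.33*y^2 + 4.21*y - 8.25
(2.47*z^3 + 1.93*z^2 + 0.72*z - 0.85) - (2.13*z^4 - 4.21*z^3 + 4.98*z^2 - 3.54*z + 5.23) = -2.13*z^4 + 6.68*z^3 - 3.05*z^2 + 4.26*z - 6.08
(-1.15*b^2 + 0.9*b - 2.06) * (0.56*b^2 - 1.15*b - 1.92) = -0.644*b^4 + 1.8265*b^3 + 0.0193999999999996*b^2 + 0.641*b + 3.9552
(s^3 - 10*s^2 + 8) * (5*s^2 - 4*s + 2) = 5*s^5 - 54*s^4 + 42*s^3 + 20*s^2 - 32*s + 16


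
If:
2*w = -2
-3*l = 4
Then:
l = -4/3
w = -1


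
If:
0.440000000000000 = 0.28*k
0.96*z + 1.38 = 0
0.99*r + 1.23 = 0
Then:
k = 1.57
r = -1.24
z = -1.44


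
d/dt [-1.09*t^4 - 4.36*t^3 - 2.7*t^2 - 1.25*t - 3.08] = -4.36*t^3 - 13.08*t^2 - 5.4*t - 1.25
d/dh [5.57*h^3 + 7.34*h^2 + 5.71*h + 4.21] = 16.71*h^2 + 14.68*h + 5.71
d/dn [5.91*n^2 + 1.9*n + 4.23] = 11.82*n + 1.9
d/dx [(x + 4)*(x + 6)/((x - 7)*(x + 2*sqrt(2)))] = (-(x - 7)*(x + 4)*(x + 6) + 2*(x - 7)*(x + 5)*(x + 2*sqrt(2)) - (x + 4)*(x + 6)*(x + 2*sqrt(2)))/((x - 7)^2*(x + 2*sqrt(2))^2)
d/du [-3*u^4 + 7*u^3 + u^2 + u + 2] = -12*u^3 + 21*u^2 + 2*u + 1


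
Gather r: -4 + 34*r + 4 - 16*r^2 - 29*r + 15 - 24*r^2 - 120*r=-40*r^2 - 115*r + 15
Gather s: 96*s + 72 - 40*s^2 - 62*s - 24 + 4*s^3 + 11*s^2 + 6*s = 4*s^3 - 29*s^2 + 40*s + 48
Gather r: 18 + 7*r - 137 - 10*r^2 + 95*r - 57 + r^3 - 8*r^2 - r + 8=r^3 - 18*r^2 + 101*r - 168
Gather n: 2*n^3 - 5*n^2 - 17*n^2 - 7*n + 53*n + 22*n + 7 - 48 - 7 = 2*n^3 - 22*n^2 + 68*n - 48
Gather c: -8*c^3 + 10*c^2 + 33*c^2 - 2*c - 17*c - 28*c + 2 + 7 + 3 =-8*c^3 + 43*c^2 - 47*c + 12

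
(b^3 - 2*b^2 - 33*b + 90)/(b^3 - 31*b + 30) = (b - 3)/(b - 1)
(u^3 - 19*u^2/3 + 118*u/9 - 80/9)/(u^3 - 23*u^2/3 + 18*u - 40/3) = (u - 8/3)/(u - 4)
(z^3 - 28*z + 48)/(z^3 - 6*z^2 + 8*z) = (z + 6)/z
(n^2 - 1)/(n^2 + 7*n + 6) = (n - 1)/(n + 6)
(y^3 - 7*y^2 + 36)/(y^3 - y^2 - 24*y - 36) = (y - 3)/(y + 3)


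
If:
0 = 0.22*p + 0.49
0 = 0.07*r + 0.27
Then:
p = -2.23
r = -3.86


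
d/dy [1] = 0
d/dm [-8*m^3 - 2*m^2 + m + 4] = -24*m^2 - 4*m + 1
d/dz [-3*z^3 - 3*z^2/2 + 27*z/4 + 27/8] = -9*z^2 - 3*z + 27/4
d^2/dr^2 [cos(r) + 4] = -cos(r)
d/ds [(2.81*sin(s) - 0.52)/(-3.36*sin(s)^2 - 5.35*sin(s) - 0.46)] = (9.4416*sin(s)^2 - 3.4944*sin(s) - 4.0746)*cos(s)/(11.2896*sin(s)^4 + 35.952*sin(s)^3 + 31.7137*sin(s)^2 + 4.922*sin(s) + 0.2116)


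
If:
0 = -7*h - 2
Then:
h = -2/7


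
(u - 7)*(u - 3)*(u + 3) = u^3 - 7*u^2 - 9*u + 63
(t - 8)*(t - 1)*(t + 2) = t^3 - 7*t^2 - 10*t + 16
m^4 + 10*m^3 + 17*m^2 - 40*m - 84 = (m - 2)*(m + 2)*(m + 3)*(m + 7)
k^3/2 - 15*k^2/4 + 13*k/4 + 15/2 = (k/2 + 1/2)*(k - 6)*(k - 5/2)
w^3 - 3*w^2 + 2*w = w*(w - 2)*(w - 1)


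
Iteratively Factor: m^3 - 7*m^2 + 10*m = (m)*(m^2 - 7*m + 10) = m*(m - 5)*(m - 2)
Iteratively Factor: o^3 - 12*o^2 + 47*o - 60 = (o - 5)*(o^2 - 7*o + 12) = (o - 5)*(o - 3)*(o - 4)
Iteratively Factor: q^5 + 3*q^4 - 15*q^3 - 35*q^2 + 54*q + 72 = (q + 1)*(q^4 + 2*q^3 - 17*q^2 - 18*q + 72) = (q + 1)*(q + 4)*(q^3 - 2*q^2 - 9*q + 18) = (q + 1)*(q + 3)*(q + 4)*(q^2 - 5*q + 6) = (q - 3)*(q + 1)*(q + 3)*(q + 4)*(q - 2)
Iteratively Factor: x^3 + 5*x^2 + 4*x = (x + 4)*(x^2 + x) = x*(x + 4)*(x + 1)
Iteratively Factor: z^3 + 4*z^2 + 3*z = (z + 3)*(z^2 + z) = z*(z + 3)*(z + 1)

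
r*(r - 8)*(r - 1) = r^3 - 9*r^2 + 8*r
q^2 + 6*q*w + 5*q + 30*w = (q + 5)*(q + 6*w)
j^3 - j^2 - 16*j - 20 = (j - 5)*(j + 2)^2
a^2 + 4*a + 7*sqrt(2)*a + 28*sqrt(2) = (a + 4)*(a + 7*sqrt(2))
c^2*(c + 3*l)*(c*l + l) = c^4*l + 3*c^3*l^2 + c^3*l + 3*c^2*l^2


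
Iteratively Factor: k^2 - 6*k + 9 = (k - 3)*(k - 3)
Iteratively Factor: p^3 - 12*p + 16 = (p + 4)*(p^2 - 4*p + 4) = (p - 2)*(p + 4)*(p - 2)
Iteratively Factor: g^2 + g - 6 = (g + 3)*(g - 2)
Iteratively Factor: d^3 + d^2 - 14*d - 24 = (d - 4)*(d^2 + 5*d + 6) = (d - 4)*(d + 3)*(d + 2)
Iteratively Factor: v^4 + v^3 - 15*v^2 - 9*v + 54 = (v + 3)*(v^3 - 2*v^2 - 9*v + 18) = (v + 3)^2*(v^2 - 5*v + 6) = (v - 3)*(v + 3)^2*(v - 2)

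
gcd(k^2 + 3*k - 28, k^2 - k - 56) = k + 7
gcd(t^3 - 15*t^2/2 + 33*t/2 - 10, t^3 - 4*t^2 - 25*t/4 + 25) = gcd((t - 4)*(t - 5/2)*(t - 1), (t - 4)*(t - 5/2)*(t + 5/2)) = t^2 - 13*t/2 + 10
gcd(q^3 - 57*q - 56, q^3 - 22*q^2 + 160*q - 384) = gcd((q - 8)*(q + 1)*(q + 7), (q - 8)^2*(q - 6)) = q - 8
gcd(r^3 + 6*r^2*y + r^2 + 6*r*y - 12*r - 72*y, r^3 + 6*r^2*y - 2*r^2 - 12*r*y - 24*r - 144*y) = r^2 + 6*r*y + 4*r + 24*y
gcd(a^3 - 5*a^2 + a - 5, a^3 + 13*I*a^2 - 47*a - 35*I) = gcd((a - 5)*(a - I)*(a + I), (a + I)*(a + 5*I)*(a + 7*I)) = a + I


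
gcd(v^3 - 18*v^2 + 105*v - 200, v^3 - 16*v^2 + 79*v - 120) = v^2 - 13*v + 40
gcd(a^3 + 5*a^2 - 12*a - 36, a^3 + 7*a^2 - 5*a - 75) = a - 3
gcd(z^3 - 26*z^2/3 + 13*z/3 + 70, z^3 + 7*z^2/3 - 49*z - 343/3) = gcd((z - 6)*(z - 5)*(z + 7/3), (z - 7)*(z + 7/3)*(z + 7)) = z + 7/3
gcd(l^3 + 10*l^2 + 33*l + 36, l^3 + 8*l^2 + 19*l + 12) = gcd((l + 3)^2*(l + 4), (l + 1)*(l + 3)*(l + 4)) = l^2 + 7*l + 12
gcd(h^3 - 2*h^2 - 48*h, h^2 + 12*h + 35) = 1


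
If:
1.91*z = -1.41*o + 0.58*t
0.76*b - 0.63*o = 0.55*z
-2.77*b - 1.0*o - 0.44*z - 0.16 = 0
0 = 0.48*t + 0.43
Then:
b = -0.10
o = 0.34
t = -0.90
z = -0.52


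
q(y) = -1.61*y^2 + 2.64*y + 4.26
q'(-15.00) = 50.94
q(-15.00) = -397.59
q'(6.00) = -16.68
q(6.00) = -37.86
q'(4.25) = -11.04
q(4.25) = -13.60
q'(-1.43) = 7.24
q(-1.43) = -2.81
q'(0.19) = 2.03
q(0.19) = 4.70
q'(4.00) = -10.24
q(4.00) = -10.94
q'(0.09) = 2.35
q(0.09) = 4.48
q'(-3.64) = 14.36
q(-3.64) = -26.68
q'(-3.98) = 15.46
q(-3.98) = -31.75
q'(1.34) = -1.67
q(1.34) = 4.91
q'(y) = 2.64 - 3.22*y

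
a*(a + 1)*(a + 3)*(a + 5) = a^4 + 9*a^3 + 23*a^2 + 15*a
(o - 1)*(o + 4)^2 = o^3 + 7*o^2 + 8*o - 16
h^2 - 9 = (h - 3)*(h + 3)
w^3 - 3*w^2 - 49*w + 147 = (w - 7)*(w - 3)*(w + 7)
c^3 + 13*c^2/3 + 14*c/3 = c*(c + 2)*(c + 7/3)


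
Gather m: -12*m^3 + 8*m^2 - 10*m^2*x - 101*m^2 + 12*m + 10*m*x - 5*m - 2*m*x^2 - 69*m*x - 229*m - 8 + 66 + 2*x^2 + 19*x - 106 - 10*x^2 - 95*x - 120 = -12*m^3 + m^2*(-10*x - 93) + m*(-2*x^2 - 59*x - 222) - 8*x^2 - 76*x - 168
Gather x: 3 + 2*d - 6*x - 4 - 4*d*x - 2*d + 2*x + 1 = x*(-4*d - 4)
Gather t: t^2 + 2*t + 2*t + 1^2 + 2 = t^2 + 4*t + 3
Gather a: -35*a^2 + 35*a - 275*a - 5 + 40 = -35*a^2 - 240*a + 35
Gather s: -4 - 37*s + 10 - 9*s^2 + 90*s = -9*s^2 + 53*s + 6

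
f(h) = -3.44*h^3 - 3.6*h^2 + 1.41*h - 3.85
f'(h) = -10.32*h^2 - 7.2*h + 1.41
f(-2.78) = 38.32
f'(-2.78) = -58.33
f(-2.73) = 35.46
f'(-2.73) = -55.85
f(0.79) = -6.68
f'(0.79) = -10.72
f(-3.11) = 60.42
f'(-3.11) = -76.01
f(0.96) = -8.86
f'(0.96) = -15.01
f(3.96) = -268.34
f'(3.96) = -188.94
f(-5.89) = 565.87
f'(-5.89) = -314.20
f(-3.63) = 108.14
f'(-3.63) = -108.44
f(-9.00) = 2199.62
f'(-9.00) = -769.71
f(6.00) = -868.03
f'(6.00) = -413.31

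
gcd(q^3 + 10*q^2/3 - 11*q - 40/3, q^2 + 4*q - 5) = q + 5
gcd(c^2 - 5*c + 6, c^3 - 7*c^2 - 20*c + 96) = c - 3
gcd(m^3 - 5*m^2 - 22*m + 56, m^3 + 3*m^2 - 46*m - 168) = m^2 - 3*m - 28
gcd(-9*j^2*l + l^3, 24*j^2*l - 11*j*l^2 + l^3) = 3*j*l - l^2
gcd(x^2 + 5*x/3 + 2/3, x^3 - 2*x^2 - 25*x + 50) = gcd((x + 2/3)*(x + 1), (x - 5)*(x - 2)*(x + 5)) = 1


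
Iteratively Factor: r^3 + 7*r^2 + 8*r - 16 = (r + 4)*(r^2 + 3*r - 4) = (r - 1)*(r + 4)*(r + 4)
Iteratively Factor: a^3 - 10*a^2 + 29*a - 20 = (a - 4)*(a^2 - 6*a + 5) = (a - 5)*(a - 4)*(a - 1)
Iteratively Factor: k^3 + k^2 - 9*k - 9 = (k + 1)*(k^2 - 9) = (k - 3)*(k + 1)*(k + 3)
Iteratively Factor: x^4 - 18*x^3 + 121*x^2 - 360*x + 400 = (x - 5)*(x^3 - 13*x^2 + 56*x - 80) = (x - 5)*(x - 4)*(x^2 - 9*x + 20) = (x - 5)^2*(x - 4)*(x - 4)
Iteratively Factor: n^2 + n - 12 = (n - 3)*(n + 4)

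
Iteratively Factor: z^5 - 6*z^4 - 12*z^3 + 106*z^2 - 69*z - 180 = (z - 5)*(z^4 - z^3 - 17*z^2 + 21*z + 36) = (z - 5)*(z + 1)*(z^3 - 2*z^2 - 15*z + 36) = (z - 5)*(z + 1)*(z + 4)*(z^2 - 6*z + 9) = (z - 5)*(z - 3)*(z + 1)*(z + 4)*(z - 3)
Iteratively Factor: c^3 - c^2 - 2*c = (c + 1)*(c^2 - 2*c) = (c - 2)*(c + 1)*(c)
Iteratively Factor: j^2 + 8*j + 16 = (j + 4)*(j + 4)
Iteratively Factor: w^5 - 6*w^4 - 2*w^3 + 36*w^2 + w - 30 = (w - 1)*(w^4 - 5*w^3 - 7*w^2 + 29*w + 30) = (w - 5)*(w - 1)*(w^3 - 7*w - 6) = (w - 5)*(w - 1)*(w + 2)*(w^2 - 2*w - 3) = (w - 5)*(w - 1)*(w + 1)*(w + 2)*(w - 3)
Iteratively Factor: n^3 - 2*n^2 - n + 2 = (n - 2)*(n^2 - 1) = (n - 2)*(n + 1)*(n - 1)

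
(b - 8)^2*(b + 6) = b^3 - 10*b^2 - 32*b + 384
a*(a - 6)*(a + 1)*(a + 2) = a^4 - 3*a^3 - 16*a^2 - 12*a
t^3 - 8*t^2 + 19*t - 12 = (t - 4)*(t - 3)*(t - 1)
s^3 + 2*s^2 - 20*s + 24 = (s - 2)^2*(s + 6)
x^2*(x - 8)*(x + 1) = x^4 - 7*x^3 - 8*x^2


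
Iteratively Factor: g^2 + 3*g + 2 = (g + 2)*(g + 1)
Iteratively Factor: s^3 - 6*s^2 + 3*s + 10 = (s - 2)*(s^2 - 4*s - 5) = (s - 5)*(s - 2)*(s + 1)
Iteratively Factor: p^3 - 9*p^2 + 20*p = (p)*(p^2 - 9*p + 20) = p*(p - 4)*(p - 5)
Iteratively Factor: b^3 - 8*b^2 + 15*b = (b)*(b^2 - 8*b + 15) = b*(b - 3)*(b - 5)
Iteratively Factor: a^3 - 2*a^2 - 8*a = (a - 4)*(a^2 + 2*a) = a*(a - 4)*(a + 2)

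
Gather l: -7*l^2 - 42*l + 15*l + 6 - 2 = -7*l^2 - 27*l + 4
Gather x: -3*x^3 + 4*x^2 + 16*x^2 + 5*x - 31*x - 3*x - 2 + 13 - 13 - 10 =-3*x^3 + 20*x^2 - 29*x - 12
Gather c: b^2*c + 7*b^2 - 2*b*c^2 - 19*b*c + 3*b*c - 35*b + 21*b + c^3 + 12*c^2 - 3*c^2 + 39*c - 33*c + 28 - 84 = 7*b^2 - 14*b + c^3 + c^2*(9 - 2*b) + c*(b^2 - 16*b + 6) - 56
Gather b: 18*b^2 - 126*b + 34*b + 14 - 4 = 18*b^2 - 92*b + 10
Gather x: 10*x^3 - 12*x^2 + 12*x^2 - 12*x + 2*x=10*x^3 - 10*x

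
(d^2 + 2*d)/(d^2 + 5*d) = (d + 2)/(d + 5)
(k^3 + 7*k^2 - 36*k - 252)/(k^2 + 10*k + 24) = (k^2 + k - 42)/(k + 4)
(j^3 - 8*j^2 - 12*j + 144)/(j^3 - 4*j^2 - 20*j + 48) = (j - 6)/(j - 2)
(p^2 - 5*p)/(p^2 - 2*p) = (p - 5)/(p - 2)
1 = 1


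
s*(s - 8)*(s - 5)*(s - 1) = s^4 - 14*s^3 + 53*s^2 - 40*s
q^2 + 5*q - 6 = (q - 1)*(q + 6)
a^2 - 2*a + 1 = (a - 1)^2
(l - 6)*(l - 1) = l^2 - 7*l + 6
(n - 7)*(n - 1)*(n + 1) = n^3 - 7*n^2 - n + 7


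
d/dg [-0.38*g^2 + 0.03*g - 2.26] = 0.03 - 0.76*g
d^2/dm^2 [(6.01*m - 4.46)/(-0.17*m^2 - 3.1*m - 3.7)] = (-(0.34*m + 3.1)*(0.68*m + 6.2)*(6.01*m - 4.46) + (6.1302*m + 35.7456)*(0.17*m^2 + 3.1*m + 3.7))/(0.17*m^2 + 3.1*m + 3.7)^3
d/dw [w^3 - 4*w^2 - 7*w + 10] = 3*w^2 - 8*w - 7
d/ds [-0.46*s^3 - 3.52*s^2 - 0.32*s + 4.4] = -1.38*s^2 - 7.04*s - 0.32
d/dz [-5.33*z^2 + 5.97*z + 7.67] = 5.97 - 10.66*z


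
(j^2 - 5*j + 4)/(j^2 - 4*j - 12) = (-j^2 + 5*j - 4)/(-j^2 + 4*j + 12)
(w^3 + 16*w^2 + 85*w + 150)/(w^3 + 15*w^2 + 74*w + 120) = (w + 5)/(w + 4)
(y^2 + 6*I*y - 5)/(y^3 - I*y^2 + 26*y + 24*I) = (y + 5*I)/(y^2 - 2*I*y + 24)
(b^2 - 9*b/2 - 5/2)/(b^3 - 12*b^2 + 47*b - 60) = (b + 1/2)/(b^2 - 7*b + 12)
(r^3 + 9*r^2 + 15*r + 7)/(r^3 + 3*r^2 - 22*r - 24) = (r^2 + 8*r + 7)/(r^2 + 2*r - 24)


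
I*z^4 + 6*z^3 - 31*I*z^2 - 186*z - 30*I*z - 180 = (z - 6)*(z + 5)*(z - 6*I)*(I*z + I)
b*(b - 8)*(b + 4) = b^3 - 4*b^2 - 32*b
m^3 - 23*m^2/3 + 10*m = m*(m - 6)*(m - 5/3)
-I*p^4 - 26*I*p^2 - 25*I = (p - 5*I)*(p - I)*(p + 5*I)*(-I*p + 1)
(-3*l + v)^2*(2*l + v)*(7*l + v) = 126*l^4 - 3*l^3*v - 31*l^2*v^2 + 3*l*v^3 + v^4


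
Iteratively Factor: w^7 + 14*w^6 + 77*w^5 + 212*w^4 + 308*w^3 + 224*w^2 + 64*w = (w + 4)*(w^6 + 10*w^5 + 37*w^4 + 64*w^3 + 52*w^2 + 16*w) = (w + 1)*(w + 4)*(w^5 + 9*w^4 + 28*w^3 + 36*w^2 + 16*w) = (w + 1)*(w + 4)^2*(w^4 + 5*w^3 + 8*w^2 + 4*w) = (w + 1)*(w + 2)*(w + 4)^2*(w^3 + 3*w^2 + 2*w) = (w + 1)*(w + 2)^2*(w + 4)^2*(w^2 + w) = (w + 1)^2*(w + 2)^2*(w + 4)^2*(w)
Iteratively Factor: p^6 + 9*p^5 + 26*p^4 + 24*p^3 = (p + 4)*(p^5 + 5*p^4 + 6*p^3) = p*(p + 4)*(p^4 + 5*p^3 + 6*p^2) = p*(p + 3)*(p + 4)*(p^3 + 2*p^2) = p*(p + 2)*(p + 3)*(p + 4)*(p^2) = p^2*(p + 2)*(p + 3)*(p + 4)*(p)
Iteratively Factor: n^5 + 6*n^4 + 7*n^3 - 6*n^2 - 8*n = (n + 4)*(n^4 + 2*n^3 - n^2 - 2*n) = (n + 2)*(n + 4)*(n^3 - n) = n*(n + 2)*(n + 4)*(n^2 - 1) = n*(n + 1)*(n + 2)*(n + 4)*(n - 1)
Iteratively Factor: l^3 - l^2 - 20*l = (l)*(l^2 - l - 20) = l*(l - 5)*(l + 4)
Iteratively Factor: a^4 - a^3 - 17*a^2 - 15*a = (a)*(a^3 - a^2 - 17*a - 15) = a*(a + 1)*(a^2 - 2*a - 15) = a*(a + 1)*(a + 3)*(a - 5)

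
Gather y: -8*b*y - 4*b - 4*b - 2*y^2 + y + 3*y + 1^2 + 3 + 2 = -8*b - 2*y^2 + y*(4 - 8*b) + 6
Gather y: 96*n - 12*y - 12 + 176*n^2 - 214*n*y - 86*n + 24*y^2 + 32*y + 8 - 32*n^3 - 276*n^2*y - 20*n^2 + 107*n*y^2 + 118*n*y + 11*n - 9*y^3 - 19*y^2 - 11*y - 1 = -32*n^3 + 156*n^2 + 21*n - 9*y^3 + y^2*(107*n + 5) + y*(-276*n^2 - 96*n + 9) - 5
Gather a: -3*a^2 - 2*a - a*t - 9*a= -3*a^2 + a*(-t - 11)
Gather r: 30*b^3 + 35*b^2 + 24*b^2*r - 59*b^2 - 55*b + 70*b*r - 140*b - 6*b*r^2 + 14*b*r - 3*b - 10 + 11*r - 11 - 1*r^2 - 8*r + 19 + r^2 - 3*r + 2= 30*b^3 - 24*b^2 - 6*b*r^2 - 198*b + r*(24*b^2 + 84*b)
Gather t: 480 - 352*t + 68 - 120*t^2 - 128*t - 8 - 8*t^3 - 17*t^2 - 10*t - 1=-8*t^3 - 137*t^2 - 490*t + 539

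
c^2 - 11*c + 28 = (c - 7)*(c - 4)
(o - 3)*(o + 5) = o^2 + 2*o - 15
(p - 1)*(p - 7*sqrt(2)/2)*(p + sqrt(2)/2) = p^3 - 3*sqrt(2)*p^2 - p^2 - 7*p/2 + 3*sqrt(2)*p + 7/2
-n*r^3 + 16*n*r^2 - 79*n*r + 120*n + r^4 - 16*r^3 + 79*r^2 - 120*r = (-n + r)*(r - 8)*(r - 5)*(r - 3)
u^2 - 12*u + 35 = (u - 7)*(u - 5)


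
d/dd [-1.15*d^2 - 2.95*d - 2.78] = -2.3*d - 2.95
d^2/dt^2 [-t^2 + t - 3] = -2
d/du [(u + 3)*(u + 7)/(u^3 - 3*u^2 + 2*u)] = (-u^4 - 20*u^3 - 31*u^2 + 126*u - 42)/(u^2*(u^4 - 6*u^3 + 13*u^2 - 12*u + 4))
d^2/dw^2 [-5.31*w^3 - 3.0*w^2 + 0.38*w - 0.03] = -31.86*w - 6.0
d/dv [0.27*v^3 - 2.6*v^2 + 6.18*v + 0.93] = 0.81*v^2 - 5.2*v + 6.18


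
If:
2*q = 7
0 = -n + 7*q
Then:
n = 49/2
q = 7/2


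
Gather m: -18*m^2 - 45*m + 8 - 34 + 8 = -18*m^2 - 45*m - 18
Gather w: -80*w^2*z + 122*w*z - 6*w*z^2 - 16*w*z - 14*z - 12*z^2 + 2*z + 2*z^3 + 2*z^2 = -80*w^2*z + w*(-6*z^2 + 106*z) + 2*z^3 - 10*z^2 - 12*z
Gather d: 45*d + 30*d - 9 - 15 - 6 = 75*d - 30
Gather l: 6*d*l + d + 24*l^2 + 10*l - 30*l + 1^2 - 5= d + 24*l^2 + l*(6*d - 20) - 4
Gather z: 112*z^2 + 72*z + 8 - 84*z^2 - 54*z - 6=28*z^2 + 18*z + 2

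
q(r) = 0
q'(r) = 0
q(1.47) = 0.00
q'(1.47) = 0.00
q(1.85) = 0.00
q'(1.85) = 0.00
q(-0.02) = 0.00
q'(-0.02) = 0.00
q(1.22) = 0.00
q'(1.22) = 0.00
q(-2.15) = 0.00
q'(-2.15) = 0.00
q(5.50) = 0.00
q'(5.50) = 0.00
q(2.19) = 0.00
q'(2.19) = 0.00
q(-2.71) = 0.00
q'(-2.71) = 0.00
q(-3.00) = 0.00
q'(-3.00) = 0.00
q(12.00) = 0.00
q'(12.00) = 0.00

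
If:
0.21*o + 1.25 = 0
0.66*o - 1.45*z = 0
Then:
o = -5.95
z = -2.71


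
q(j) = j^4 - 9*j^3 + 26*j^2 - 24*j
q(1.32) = -4.04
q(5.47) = 68.92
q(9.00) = 1890.00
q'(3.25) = -2.88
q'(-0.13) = -31.23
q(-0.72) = 34.39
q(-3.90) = 1254.28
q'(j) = 4*j^3 - 27*j^2 + 52*j - 24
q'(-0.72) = -76.93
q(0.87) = -6.55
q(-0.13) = 3.58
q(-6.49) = 5485.22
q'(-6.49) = -2592.16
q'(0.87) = 3.44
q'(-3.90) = -874.75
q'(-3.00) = -531.00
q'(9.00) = 1173.00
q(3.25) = -0.76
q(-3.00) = 630.00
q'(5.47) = 107.24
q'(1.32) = 6.80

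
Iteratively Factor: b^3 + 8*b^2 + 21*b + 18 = (b + 3)*(b^2 + 5*b + 6) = (b + 3)^2*(b + 2)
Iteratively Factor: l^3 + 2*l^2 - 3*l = (l)*(l^2 + 2*l - 3) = l*(l - 1)*(l + 3)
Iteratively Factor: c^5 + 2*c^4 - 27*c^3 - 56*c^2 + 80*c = (c - 1)*(c^4 + 3*c^3 - 24*c^2 - 80*c) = (c - 5)*(c - 1)*(c^3 + 8*c^2 + 16*c) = c*(c - 5)*(c - 1)*(c^2 + 8*c + 16) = c*(c - 5)*(c - 1)*(c + 4)*(c + 4)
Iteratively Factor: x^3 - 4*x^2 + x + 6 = (x + 1)*(x^2 - 5*x + 6) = (x - 3)*(x + 1)*(x - 2)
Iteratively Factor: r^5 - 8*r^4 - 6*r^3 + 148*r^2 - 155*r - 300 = (r - 3)*(r^4 - 5*r^3 - 21*r^2 + 85*r + 100) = (r - 3)*(r + 1)*(r^3 - 6*r^2 - 15*r + 100) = (r - 3)*(r + 1)*(r + 4)*(r^2 - 10*r + 25) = (r - 5)*(r - 3)*(r + 1)*(r + 4)*(r - 5)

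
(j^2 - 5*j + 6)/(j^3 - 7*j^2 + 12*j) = (j - 2)/(j*(j - 4))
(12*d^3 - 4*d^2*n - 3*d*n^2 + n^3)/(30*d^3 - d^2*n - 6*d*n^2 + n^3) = (2*d - n)/(5*d - n)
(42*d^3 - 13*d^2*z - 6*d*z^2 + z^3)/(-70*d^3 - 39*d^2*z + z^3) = (-6*d^2 + d*z + z^2)/(10*d^2 + 7*d*z + z^2)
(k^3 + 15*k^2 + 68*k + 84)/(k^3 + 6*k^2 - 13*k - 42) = (k + 6)/(k - 3)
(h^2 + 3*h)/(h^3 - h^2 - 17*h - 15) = h/(h^2 - 4*h - 5)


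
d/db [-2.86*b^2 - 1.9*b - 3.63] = -5.72*b - 1.9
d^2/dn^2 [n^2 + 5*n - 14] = 2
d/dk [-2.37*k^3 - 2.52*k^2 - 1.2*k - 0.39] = -7.11*k^2 - 5.04*k - 1.2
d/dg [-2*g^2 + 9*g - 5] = 9 - 4*g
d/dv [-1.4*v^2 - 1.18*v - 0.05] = -2.8*v - 1.18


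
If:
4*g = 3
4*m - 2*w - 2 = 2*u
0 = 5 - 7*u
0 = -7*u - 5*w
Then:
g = 3/4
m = 5/14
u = 5/7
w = -1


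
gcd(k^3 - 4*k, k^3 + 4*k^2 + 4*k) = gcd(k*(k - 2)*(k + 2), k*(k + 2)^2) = k^2 + 2*k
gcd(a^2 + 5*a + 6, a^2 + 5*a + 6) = a^2 + 5*a + 6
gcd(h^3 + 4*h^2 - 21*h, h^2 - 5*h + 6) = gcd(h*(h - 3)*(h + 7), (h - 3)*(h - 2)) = h - 3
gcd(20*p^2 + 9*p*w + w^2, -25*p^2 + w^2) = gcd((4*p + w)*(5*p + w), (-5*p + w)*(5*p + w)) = 5*p + w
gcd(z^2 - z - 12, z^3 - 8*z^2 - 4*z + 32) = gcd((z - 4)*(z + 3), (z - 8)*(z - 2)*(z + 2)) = 1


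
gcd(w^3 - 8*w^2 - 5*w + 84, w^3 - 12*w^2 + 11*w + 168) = w^2 - 4*w - 21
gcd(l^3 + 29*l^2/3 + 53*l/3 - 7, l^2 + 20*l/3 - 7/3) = l^2 + 20*l/3 - 7/3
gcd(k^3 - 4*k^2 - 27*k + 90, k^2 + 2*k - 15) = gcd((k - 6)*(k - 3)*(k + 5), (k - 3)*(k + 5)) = k^2 + 2*k - 15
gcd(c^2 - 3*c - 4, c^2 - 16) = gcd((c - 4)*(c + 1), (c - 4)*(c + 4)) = c - 4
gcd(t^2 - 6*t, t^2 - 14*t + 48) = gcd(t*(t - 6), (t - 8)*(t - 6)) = t - 6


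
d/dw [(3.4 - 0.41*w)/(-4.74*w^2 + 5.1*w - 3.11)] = (-1.9434*w^2 + 32.232*w - 16.0649)/(22.4676*w^4 - 48.348*w^3 + 55.4928*w^2 - 31.722*w + 9.6721)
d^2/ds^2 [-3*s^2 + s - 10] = -6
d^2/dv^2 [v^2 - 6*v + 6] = 2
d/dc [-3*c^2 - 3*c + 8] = -6*c - 3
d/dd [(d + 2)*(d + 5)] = 2*d + 7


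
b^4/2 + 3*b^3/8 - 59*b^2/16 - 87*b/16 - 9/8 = (b/2 + 1)*(b - 3)*(b + 1/4)*(b + 3/2)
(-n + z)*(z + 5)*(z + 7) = -n*z^2 - 12*n*z - 35*n + z^3 + 12*z^2 + 35*z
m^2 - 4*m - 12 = (m - 6)*(m + 2)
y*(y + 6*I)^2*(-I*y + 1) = -I*y^4 + 13*y^3 + 48*I*y^2 - 36*y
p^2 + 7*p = p*(p + 7)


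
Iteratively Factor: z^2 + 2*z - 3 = (z + 3)*(z - 1)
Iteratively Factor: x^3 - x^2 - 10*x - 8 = (x + 2)*(x^2 - 3*x - 4) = (x + 1)*(x + 2)*(x - 4)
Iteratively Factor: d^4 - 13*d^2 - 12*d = (d - 4)*(d^3 + 4*d^2 + 3*d) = (d - 4)*(d + 1)*(d^2 + 3*d) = d*(d - 4)*(d + 1)*(d + 3)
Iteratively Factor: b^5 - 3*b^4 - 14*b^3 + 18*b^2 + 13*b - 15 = (b - 1)*(b^4 - 2*b^3 - 16*b^2 + 2*b + 15) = (b - 1)*(b + 3)*(b^3 - 5*b^2 - b + 5) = (b - 1)*(b + 1)*(b + 3)*(b^2 - 6*b + 5) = (b - 1)^2*(b + 1)*(b + 3)*(b - 5)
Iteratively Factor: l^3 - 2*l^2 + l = (l)*(l^2 - 2*l + 1) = l*(l - 1)*(l - 1)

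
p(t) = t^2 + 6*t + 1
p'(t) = 2*t + 6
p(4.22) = 44.13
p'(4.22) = 14.44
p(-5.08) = -3.67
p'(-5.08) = -4.16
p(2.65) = 23.92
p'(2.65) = 11.30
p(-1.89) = -6.77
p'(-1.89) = 2.22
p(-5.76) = -0.38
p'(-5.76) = -5.52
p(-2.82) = -7.97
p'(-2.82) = 0.36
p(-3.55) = -7.70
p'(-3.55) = -1.10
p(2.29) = 19.98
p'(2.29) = 10.58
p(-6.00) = 1.00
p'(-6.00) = -6.00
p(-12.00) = 73.00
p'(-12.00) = -18.00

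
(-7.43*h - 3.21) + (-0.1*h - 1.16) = -7.53*h - 4.37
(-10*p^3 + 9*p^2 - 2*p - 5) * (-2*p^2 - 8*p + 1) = 20*p^5 + 62*p^4 - 78*p^3 + 35*p^2 + 38*p - 5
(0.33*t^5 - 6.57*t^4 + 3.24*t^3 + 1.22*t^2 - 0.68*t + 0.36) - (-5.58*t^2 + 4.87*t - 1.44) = 0.33*t^5 - 6.57*t^4 + 3.24*t^3 + 6.8*t^2 - 5.55*t + 1.8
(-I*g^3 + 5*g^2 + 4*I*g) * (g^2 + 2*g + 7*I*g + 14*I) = -I*g^5 + 12*g^4 - 2*I*g^4 + 24*g^3 + 39*I*g^3 - 28*g^2 + 78*I*g^2 - 56*g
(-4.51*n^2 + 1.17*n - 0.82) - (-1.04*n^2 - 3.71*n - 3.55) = -3.47*n^2 + 4.88*n + 2.73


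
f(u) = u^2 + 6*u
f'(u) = 2*u + 6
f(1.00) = 7.00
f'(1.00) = 8.00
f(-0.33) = -1.87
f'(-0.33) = 5.34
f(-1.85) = -7.68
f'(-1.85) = 2.30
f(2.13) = 17.32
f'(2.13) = 10.26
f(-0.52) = -2.85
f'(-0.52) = 4.96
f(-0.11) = -0.65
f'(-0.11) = 5.78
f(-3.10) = -8.99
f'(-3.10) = -0.20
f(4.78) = 51.53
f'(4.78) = 15.56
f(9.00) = 135.00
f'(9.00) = 24.00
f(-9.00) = 27.00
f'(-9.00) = -12.00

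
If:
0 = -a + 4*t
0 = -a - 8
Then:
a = -8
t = -2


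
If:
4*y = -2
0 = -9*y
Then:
No Solution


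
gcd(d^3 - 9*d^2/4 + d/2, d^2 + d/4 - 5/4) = 1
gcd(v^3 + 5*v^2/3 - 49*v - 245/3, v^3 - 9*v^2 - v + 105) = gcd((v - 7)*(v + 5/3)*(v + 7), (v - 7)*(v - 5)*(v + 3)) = v - 7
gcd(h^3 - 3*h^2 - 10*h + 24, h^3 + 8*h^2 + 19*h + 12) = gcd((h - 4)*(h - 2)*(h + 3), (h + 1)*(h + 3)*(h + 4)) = h + 3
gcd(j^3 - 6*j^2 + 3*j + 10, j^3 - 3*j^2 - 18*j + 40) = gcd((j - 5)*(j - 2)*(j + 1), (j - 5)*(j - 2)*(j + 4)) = j^2 - 7*j + 10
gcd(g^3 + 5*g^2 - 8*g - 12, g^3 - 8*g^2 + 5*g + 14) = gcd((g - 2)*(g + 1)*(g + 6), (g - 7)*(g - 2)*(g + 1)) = g^2 - g - 2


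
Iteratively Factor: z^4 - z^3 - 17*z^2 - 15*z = (z - 5)*(z^3 + 4*z^2 + 3*z) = z*(z - 5)*(z^2 + 4*z + 3) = z*(z - 5)*(z + 3)*(z + 1)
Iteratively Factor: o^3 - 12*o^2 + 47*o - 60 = (o - 4)*(o^2 - 8*o + 15) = (o - 4)*(o - 3)*(o - 5)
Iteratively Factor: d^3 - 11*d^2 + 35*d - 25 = (d - 5)*(d^2 - 6*d + 5) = (d - 5)*(d - 1)*(d - 5)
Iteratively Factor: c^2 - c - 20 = (c + 4)*(c - 5)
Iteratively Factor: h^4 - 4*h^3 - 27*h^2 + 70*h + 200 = (h + 4)*(h^3 - 8*h^2 + 5*h + 50) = (h - 5)*(h + 4)*(h^2 - 3*h - 10) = (h - 5)^2*(h + 4)*(h + 2)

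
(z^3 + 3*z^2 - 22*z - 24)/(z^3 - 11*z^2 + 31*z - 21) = (z^3 + 3*z^2 - 22*z - 24)/(z^3 - 11*z^2 + 31*z - 21)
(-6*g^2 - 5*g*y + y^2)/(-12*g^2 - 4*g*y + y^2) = (g + y)/(2*g + y)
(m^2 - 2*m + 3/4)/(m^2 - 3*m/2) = (m - 1/2)/m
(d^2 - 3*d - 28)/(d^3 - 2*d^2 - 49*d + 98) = (d + 4)/(d^2 + 5*d - 14)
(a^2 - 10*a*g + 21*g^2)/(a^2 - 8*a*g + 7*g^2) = (a - 3*g)/(a - g)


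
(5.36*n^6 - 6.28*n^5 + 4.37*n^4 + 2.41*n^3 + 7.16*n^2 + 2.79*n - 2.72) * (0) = 0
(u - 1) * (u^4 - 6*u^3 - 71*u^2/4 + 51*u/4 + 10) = u^5 - 7*u^4 - 47*u^3/4 + 61*u^2/2 - 11*u/4 - 10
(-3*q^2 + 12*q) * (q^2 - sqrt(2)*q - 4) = -3*q^4 + 3*sqrt(2)*q^3 + 12*q^3 - 12*sqrt(2)*q^2 + 12*q^2 - 48*q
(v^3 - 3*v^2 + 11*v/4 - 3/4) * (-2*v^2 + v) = -2*v^5 + 7*v^4 - 17*v^3/2 + 17*v^2/4 - 3*v/4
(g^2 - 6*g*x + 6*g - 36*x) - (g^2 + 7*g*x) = -13*g*x + 6*g - 36*x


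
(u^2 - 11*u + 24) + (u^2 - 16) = 2*u^2 - 11*u + 8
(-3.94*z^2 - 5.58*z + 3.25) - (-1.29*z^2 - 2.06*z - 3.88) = -2.65*z^2 - 3.52*z + 7.13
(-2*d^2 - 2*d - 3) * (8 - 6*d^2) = 12*d^4 + 12*d^3 + 2*d^2 - 16*d - 24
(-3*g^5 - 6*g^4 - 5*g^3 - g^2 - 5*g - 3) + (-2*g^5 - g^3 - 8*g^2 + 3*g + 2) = -5*g^5 - 6*g^4 - 6*g^3 - 9*g^2 - 2*g - 1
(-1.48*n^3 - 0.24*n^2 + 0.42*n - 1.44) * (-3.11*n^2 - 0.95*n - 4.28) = 4.6028*n^5 + 2.1524*n^4 + 5.2562*n^3 + 5.1066*n^2 - 0.4296*n + 6.1632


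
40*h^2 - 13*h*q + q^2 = (-8*h + q)*(-5*h + q)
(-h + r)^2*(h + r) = h^3 - h^2*r - h*r^2 + r^3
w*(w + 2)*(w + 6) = w^3 + 8*w^2 + 12*w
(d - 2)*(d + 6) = d^2 + 4*d - 12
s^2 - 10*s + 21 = (s - 7)*(s - 3)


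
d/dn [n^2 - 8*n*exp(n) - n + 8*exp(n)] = -8*n*exp(n) + 2*n - 1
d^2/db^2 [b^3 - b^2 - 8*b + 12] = 6*b - 2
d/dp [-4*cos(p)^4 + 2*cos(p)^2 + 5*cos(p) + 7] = (16*cos(p)^3 - 4*cos(p) - 5)*sin(p)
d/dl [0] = 0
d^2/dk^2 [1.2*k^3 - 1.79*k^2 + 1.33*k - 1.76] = 7.2*k - 3.58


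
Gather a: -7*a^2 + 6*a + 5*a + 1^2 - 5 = -7*a^2 + 11*a - 4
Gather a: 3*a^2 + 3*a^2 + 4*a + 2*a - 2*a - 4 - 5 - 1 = 6*a^2 + 4*a - 10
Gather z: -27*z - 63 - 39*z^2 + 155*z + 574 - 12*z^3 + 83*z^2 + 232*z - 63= -12*z^3 + 44*z^2 + 360*z + 448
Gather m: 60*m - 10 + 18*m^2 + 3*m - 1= 18*m^2 + 63*m - 11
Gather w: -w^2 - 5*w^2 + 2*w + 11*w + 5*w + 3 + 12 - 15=-6*w^2 + 18*w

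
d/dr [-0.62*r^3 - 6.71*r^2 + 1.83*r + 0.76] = -1.86*r^2 - 13.42*r + 1.83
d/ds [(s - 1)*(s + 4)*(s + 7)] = 3*s^2 + 20*s + 17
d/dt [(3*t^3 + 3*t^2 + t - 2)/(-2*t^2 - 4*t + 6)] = (-3*t^4 - 12*t^3 + 22*t^2 + 14*t - 1)/(2*(t^4 + 4*t^3 - 2*t^2 - 12*t + 9))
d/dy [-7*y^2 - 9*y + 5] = -14*y - 9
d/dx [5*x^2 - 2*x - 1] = 10*x - 2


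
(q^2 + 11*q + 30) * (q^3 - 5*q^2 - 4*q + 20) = q^5 + 6*q^4 - 29*q^3 - 174*q^2 + 100*q + 600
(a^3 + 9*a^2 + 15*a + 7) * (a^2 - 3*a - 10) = a^5 + 6*a^4 - 22*a^3 - 128*a^2 - 171*a - 70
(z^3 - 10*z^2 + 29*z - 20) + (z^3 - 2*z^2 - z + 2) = 2*z^3 - 12*z^2 + 28*z - 18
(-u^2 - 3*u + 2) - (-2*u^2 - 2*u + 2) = u^2 - u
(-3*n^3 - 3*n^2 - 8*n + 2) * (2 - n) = 3*n^4 - 3*n^3 + 2*n^2 - 18*n + 4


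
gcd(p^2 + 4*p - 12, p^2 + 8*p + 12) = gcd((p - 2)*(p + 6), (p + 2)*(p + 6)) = p + 6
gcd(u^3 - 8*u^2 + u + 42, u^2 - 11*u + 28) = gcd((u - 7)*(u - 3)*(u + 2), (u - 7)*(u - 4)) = u - 7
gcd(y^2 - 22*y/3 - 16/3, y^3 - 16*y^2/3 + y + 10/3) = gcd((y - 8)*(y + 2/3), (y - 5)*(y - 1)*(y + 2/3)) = y + 2/3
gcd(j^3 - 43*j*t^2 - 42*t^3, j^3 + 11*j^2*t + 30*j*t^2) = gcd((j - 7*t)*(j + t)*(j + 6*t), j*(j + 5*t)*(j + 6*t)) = j + 6*t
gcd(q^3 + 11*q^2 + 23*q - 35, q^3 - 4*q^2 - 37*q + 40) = q^2 + 4*q - 5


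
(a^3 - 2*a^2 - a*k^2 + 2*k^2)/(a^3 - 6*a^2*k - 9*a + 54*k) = (a^3 - 2*a^2 - a*k^2 + 2*k^2)/(a^3 - 6*a^2*k - 9*a + 54*k)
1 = 1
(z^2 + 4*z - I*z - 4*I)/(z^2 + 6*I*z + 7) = (z + 4)/(z + 7*I)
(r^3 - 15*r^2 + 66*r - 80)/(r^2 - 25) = (r^2 - 10*r + 16)/(r + 5)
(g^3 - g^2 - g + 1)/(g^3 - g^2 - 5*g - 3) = (g^2 - 2*g + 1)/(g^2 - 2*g - 3)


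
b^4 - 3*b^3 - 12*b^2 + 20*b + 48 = (b - 4)*(b - 3)*(b + 2)^2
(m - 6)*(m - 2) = m^2 - 8*m + 12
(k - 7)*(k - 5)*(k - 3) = k^3 - 15*k^2 + 71*k - 105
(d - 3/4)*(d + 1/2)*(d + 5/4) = d^3 + d^2 - 11*d/16 - 15/32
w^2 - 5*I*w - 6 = (w - 3*I)*(w - 2*I)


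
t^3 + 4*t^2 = t^2*(t + 4)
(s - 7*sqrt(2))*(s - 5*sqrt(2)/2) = s^2 - 19*sqrt(2)*s/2 + 35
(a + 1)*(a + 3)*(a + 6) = a^3 + 10*a^2 + 27*a + 18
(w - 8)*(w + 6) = w^2 - 2*w - 48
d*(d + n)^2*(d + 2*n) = d^4 + 4*d^3*n + 5*d^2*n^2 + 2*d*n^3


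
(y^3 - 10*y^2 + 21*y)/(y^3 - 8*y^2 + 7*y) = (y - 3)/(y - 1)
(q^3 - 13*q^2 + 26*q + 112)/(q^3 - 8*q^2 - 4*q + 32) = (q - 7)/(q - 2)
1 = 1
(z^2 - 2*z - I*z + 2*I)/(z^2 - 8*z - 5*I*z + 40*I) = (z^2 - 2*z - I*z + 2*I)/(z^2 - 8*z - 5*I*z + 40*I)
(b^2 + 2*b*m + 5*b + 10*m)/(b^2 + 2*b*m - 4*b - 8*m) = (b + 5)/(b - 4)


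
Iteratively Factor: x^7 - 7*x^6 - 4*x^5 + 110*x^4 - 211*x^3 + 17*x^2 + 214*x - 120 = (x - 1)*(x^6 - 6*x^5 - 10*x^4 + 100*x^3 - 111*x^2 - 94*x + 120) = (x - 1)^2*(x^5 - 5*x^4 - 15*x^3 + 85*x^2 - 26*x - 120) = (x - 2)*(x - 1)^2*(x^4 - 3*x^3 - 21*x^2 + 43*x + 60) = (x - 5)*(x - 2)*(x - 1)^2*(x^3 + 2*x^2 - 11*x - 12) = (x - 5)*(x - 3)*(x - 2)*(x - 1)^2*(x^2 + 5*x + 4) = (x - 5)*(x - 3)*(x - 2)*(x - 1)^2*(x + 1)*(x + 4)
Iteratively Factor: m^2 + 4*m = (m + 4)*(m)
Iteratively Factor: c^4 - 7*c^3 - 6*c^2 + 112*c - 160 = (c + 4)*(c^3 - 11*c^2 + 38*c - 40) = (c - 2)*(c + 4)*(c^2 - 9*c + 20) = (c - 4)*(c - 2)*(c + 4)*(c - 5)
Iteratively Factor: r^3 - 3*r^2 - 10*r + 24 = (r + 3)*(r^2 - 6*r + 8) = (r - 4)*(r + 3)*(r - 2)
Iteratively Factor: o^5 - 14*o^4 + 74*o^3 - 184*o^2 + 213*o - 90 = (o - 1)*(o^4 - 13*o^3 + 61*o^2 - 123*o + 90) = (o - 2)*(o - 1)*(o^3 - 11*o^2 + 39*o - 45) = (o - 5)*(o - 2)*(o - 1)*(o^2 - 6*o + 9) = (o - 5)*(o - 3)*(o - 2)*(o - 1)*(o - 3)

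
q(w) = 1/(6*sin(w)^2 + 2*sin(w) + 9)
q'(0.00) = -0.02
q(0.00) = 0.11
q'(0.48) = -0.05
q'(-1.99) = -0.02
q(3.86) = 0.10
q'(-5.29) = -0.03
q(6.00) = 0.11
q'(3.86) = -0.04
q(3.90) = 0.10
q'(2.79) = 0.05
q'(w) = (-12*sin(w)*cos(w) - 2*cos(w))/(6*sin(w)^2 + 2*sin(w) + 9)^2 = -2*(6*sin(w) + 1)*cos(w)/(6*sin(w)^2 + 2*sin(w) + 9)^2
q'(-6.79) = 0.04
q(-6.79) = 0.11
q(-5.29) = 0.07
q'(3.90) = -0.04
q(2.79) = 0.10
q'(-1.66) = -0.01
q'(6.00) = 0.02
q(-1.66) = 0.08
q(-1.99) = 0.08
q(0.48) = 0.09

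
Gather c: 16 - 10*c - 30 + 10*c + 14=0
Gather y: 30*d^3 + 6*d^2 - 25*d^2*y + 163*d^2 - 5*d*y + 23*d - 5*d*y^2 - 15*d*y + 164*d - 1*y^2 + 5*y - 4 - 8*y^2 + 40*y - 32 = 30*d^3 + 169*d^2 + 187*d + y^2*(-5*d - 9) + y*(-25*d^2 - 20*d + 45) - 36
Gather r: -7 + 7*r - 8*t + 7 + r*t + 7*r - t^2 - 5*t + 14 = r*(t + 14) - t^2 - 13*t + 14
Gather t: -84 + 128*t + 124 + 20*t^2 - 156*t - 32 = 20*t^2 - 28*t + 8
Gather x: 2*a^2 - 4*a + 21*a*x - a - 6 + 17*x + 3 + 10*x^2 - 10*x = 2*a^2 - 5*a + 10*x^2 + x*(21*a + 7) - 3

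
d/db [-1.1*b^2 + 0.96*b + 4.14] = 0.96 - 2.2*b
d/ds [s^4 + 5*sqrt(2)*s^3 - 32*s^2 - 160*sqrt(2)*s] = 4*s^3 + 15*sqrt(2)*s^2 - 64*s - 160*sqrt(2)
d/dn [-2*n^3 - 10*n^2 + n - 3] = -6*n^2 - 20*n + 1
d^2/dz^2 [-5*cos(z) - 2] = 5*cos(z)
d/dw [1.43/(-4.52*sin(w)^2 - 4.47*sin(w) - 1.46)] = (12.9272*sin(w) + 6.3921)*cos(w)/(4.52*sin(w)^2 + 4.47*sin(w) + 1.46)^2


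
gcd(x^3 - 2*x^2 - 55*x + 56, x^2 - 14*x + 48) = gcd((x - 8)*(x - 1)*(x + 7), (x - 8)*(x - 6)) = x - 8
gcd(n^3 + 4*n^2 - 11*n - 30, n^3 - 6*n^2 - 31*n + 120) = n^2 + 2*n - 15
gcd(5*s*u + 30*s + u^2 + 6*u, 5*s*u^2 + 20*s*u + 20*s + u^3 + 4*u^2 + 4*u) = 5*s + u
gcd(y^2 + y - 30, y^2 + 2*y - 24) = y + 6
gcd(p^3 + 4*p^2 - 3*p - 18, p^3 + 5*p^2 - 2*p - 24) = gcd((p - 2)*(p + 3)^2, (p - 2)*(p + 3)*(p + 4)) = p^2 + p - 6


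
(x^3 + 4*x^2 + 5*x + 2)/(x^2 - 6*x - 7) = (x^2 + 3*x + 2)/(x - 7)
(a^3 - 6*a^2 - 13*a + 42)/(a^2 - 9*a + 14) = a + 3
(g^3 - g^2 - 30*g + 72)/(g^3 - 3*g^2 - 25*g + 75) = (g^2 + 2*g - 24)/(g^2 - 25)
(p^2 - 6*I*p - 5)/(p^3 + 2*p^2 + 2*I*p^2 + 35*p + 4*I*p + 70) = (p - I)/(p^2 + p*(2 + 7*I) + 14*I)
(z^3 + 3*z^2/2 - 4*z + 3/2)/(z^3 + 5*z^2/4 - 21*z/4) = 2*(2*z^2 - 3*z + 1)/(z*(4*z - 7))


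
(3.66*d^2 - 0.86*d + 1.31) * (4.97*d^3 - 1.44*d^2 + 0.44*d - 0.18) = 18.1902*d^5 - 9.5446*d^4 + 9.3595*d^3 - 2.9236*d^2 + 0.7312*d - 0.2358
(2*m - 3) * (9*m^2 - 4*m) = 18*m^3 - 35*m^2 + 12*m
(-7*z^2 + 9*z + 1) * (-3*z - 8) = 21*z^3 + 29*z^2 - 75*z - 8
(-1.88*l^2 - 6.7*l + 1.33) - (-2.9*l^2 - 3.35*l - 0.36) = 1.02*l^2 - 3.35*l + 1.69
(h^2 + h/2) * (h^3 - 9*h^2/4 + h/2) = h^5 - 7*h^4/4 - 5*h^3/8 + h^2/4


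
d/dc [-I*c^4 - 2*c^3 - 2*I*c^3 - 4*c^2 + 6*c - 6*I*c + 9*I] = -4*I*c^3 - 6*c^2*(1 + I) - 8*c + 6 - 6*I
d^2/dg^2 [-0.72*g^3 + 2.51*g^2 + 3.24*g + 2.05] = 5.02 - 4.32*g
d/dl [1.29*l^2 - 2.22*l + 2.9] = 2.58*l - 2.22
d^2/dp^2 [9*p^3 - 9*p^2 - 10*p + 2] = 54*p - 18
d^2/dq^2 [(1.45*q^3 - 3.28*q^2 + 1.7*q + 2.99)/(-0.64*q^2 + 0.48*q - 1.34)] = (-1.77635683940025e-15*q^5 + 1.77635683940025e-15*q^4 + 2.441472*q^3 - 18.629952*q^2 - 1.363032*q + 13.342912)/(0.262144*q^6 - 0.589824*q^5 + 2.08896*q^4 - 2.58048*q^3 + 4.37376*q^2 - 2.585664*q + 2.406104)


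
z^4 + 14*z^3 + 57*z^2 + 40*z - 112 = (z - 1)*(z + 4)^2*(z + 7)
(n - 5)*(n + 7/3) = n^2 - 8*n/3 - 35/3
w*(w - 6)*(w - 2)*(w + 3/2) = w^4 - 13*w^3/2 + 18*w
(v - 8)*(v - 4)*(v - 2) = v^3 - 14*v^2 + 56*v - 64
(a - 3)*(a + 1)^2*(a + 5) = a^4 + 4*a^3 - 10*a^2 - 28*a - 15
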